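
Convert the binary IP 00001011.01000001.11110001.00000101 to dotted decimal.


00001011 = 11
01000001 = 65
11110001 = 241
00000101 = 5
IP: 11.65.241.5


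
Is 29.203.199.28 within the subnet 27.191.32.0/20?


Subnet network: 27.191.32.0
Test IP AND mask: 29.203.192.0
No, 29.203.199.28 is not in 27.191.32.0/20


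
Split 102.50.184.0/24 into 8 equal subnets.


New prefix = 24 + 3 = 27
Each subnet has 32 addresses
  102.50.184.0/27
  102.50.184.32/27
  102.50.184.64/27
  102.50.184.96/27
  102.50.184.128/27
  102.50.184.160/27
  102.50.184.192/27
  102.50.184.224/27
Subnets: 102.50.184.0/27, 102.50.184.32/27, 102.50.184.64/27, 102.50.184.96/27, 102.50.184.128/27, 102.50.184.160/27, 102.50.184.192/27, 102.50.184.224/27


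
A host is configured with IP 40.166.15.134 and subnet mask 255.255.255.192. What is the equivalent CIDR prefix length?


Binary: 11111111.11111111.11111111.11000000
Count leading 1s
Prefix: /26


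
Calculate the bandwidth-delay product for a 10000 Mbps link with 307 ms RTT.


BDP = bandwidth * RTT
= 10000 Mbps * 307 ms
= 10000 * 1e6 * 307 / 1000 bits
= 3070000000 bits
= 383750000 bytes
= 374755.8594 KB
BDP = 3070000000 bits (383750000 bytes)


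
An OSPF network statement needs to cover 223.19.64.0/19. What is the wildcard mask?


Subnet mask: 255.255.224.0
Wildcard = 255.255.255.255 - subnet mask
255 - 255 = 0
255 - 255 = 0
255 - 224 = 31
255 - 0 = 255
Wildcard: 0.0.31.255


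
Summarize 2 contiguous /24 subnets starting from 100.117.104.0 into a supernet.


Original prefix: /24
Number of subnets: 2 = 2^1
New prefix = 24 - 1 = 23
Supernet: 100.117.104.0/23


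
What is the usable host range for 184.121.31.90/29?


Network: 184.121.31.88
Broadcast: 184.121.31.95
First usable = network + 1
Last usable = broadcast - 1
Range: 184.121.31.89 to 184.121.31.94


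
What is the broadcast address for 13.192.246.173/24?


Network: 13.192.246.0/24
Host bits = 8
Set all host bits to 1:
Broadcast: 13.192.246.255


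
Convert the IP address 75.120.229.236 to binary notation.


75 = 01001011
120 = 01111000
229 = 11100101
236 = 11101100
Binary: 01001011.01111000.11100101.11101100


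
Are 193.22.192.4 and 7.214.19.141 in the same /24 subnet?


Mask: 255.255.255.0
193.22.192.4 AND mask = 193.22.192.0
7.214.19.141 AND mask = 7.214.19.0
No, different subnets (193.22.192.0 vs 7.214.19.0)


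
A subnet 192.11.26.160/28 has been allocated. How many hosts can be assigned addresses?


Host bits = 32 - 28 = 4
Total addresses = 2^4 = 16
Usable = total - 2 (network and broadcast)
Usable hosts: 14


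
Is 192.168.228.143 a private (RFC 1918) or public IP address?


RFC 1918 private ranges:
  10.0.0.0/8 (10.0.0.0 - 10.255.255.255)
  172.16.0.0/12 (172.16.0.0 - 172.31.255.255)
  192.168.0.0/16 (192.168.0.0 - 192.168.255.255)
Private (in 192.168.0.0/16)


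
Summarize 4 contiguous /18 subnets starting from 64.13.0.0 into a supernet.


Original prefix: /18
Number of subnets: 4 = 2^2
New prefix = 18 - 2 = 16
Supernet: 64.13.0.0/16


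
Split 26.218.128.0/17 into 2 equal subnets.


New prefix = 17 + 1 = 18
Each subnet has 16384 addresses
  26.218.128.0/18
  26.218.192.0/18
Subnets: 26.218.128.0/18, 26.218.192.0/18


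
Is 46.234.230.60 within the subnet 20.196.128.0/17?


Subnet network: 20.196.128.0
Test IP AND mask: 46.234.128.0
No, 46.234.230.60 is not in 20.196.128.0/17


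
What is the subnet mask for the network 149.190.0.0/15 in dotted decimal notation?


/15 means 15 network bits, 17 host bits
Binary: 11111111111111100000000000000000
Mask: 255.254.0.0


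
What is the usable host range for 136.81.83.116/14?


Network: 136.80.0.0
Broadcast: 136.83.255.255
First usable = network + 1
Last usable = broadcast - 1
Range: 136.80.0.1 to 136.83.255.254


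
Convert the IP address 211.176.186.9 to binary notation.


211 = 11010011
176 = 10110000
186 = 10111010
9 = 00001001
Binary: 11010011.10110000.10111010.00001001


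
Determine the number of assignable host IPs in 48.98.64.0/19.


Host bits = 32 - 19 = 13
Total addresses = 2^13 = 8192
Usable = total - 2 (network and broadcast)
Usable hosts: 8190


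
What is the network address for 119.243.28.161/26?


IP:   01110111.11110011.00011100.10100001
Mask: 11111111.11111111.11111111.11000000
AND operation:
Net:  01110111.11110011.00011100.10000000
Network: 119.243.28.128/26


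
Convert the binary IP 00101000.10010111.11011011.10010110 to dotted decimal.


00101000 = 40
10010111 = 151
11011011 = 219
10010110 = 150
IP: 40.151.219.150


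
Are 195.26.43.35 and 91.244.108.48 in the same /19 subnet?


Mask: 255.255.224.0
195.26.43.35 AND mask = 195.26.32.0
91.244.108.48 AND mask = 91.244.96.0
No, different subnets (195.26.32.0 vs 91.244.96.0)


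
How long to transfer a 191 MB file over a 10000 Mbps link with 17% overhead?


Effective throughput = 10000 * (1 - 17/100) = 8300 Mbps
File size in Mb = 191 * 8 = 1528 Mb
Time = 1528 / 8300
Time = 0.1841 seconds


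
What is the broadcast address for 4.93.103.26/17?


Network: 4.93.0.0/17
Host bits = 15
Set all host bits to 1:
Broadcast: 4.93.127.255


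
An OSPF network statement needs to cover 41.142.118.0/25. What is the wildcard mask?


Subnet mask: 255.255.255.128
Wildcard = 255.255.255.255 - subnet mask
255 - 255 = 0
255 - 255 = 0
255 - 255 = 0
255 - 128 = 127
Wildcard: 0.0.0.127


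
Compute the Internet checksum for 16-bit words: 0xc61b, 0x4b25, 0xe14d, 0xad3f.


Sum all words (with carry folding):
+ 0xc61b = 0xc61b
+ 0x4b25 = 0x1141
+ 0xe14d = 0xf28e
+ 0xad3f = 0x9fce
One's complement: ~0x9fce
Checksum = 0x6031


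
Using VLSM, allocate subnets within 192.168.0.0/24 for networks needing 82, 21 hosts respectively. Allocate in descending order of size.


82 hosts -> /25 (126 usable): 192.168.0.0/25
21 hosts -> /27 (30 usable): 192.168.0.128/27
Allocation: 192.168.0.0/25 (82 hosts, 126 usable); 192.168.0.128/27 (21 hosts, 30 usable)


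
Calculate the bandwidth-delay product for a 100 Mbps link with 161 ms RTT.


BDP = bandwidth * RTT
= 100 Mbps * 161 ms
= 100 * 1e6 * 161 / 1000 bits
= 16100000 bits
= 2012500 bytes
= 1965.332 KB
BDP = 16100000 bits (2012500 bytes)


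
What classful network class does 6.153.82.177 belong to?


First octet: 6
Binary: 00000110
0xxxxxxx -> Class A (1-126)
Class A, default mask 255.0.0.0 (/8)


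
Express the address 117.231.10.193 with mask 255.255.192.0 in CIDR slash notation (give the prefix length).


Binary: 11111111.11111111.11000000.00000000
Count leading 1s
Prefix: /18


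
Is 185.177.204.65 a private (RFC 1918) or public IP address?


RFC 1918 private ranges:
  10.0.0.0/8 (10.0.0.0 - 10.255.255.255)
  172.16.0.0/12 (172.16.0.0 - 172.31.255.255)
  192.168.0.0/16 (192.168.0.0 - 192.168.255.255)
Public (not in any RFC 1918 range)


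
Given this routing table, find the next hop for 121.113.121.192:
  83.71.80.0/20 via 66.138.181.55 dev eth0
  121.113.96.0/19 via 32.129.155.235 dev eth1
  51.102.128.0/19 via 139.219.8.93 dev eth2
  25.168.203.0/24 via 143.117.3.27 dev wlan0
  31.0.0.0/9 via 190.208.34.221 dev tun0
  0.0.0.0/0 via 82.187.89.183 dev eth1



Longest prefix match for 121.113.121.192:
  /20 83.71.80.0: no
  /19 121.113.96.0: MATCH
  /19 51.102.128.0: no
  /24 25.168.203.0: no
  /9 31.0.0.0: no
  /0 0.0.0.0: MATCH
Selected: next-hop 32.129.155.235 via eth1 (matched /19)


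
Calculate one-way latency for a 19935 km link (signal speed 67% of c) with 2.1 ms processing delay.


Speed = 0.67 * 3e5 km/s = 201000 km/s
Propagation delay = 19935 / 201000 = 0.0992 s = 99.1791 ms
Processing delay = 2.1 ms
Total one-way latency = 101.2791 ms


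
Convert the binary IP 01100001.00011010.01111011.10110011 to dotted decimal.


01100001 = 97
00011010 = 26
01111011 = 123
10110011 = 179
IP: 97.26.123.179


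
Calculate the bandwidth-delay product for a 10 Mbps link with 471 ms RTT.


BDP = bandwidth * RTT
= 10 Mbps * 471 ms
= 10 * 1e6 * 471 / 1000 bits
= 4710000 bits
= 588750 bytes
= 574.9512 KB
BDP = 4710000 bits (588750 bytes)


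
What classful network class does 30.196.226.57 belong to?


First octet: 30
Binary: 00011110
0xxxxxxx -> Class A (1-126)
Class A, default mask 255.0.0.0 (/8)


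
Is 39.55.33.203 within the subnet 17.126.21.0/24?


Subnet network: 17.126.21.0
Test IP AND mask: 39.55.33.0
No, 39.55.33.203 is not in 17.126.21.0/24


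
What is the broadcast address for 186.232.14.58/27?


Network: 186.232.14.32/27
Host bits = 5
Set all host bits to 1:
Broadcast: 186.232.14.63


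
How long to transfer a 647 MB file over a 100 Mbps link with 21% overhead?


Effective throughput = 100 * (1 - 21/100) = 79 Mbps
File size in Mb = 647 * 8 = 5176 Mb
Time = 5176 / 79
Time = 65.519 seconds


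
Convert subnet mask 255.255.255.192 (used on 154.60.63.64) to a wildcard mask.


Subnet mask: 255.255.255.192
Wildcard = 255.255.255.255 - subnet mask
255 - 255 = 0
255 - 255 = 0
255 - 255 = 0
255 - 192 = 63
Wildcard: 0.0.0.63


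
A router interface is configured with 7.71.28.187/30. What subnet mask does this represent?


/30 means 30 network bits, 2 host bits
Binary: 11111111111111111111111111111100
Mask: 255.255.255.252


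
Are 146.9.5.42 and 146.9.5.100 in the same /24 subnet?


Mask: 255.255.255.0
146.9.5.42 AND mask = 146.9.5.0
146.9.5.100 AND mask = 146.9.5.0
Yes, same subnet (146.9.5.0)


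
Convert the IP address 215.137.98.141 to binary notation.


215 = 11010111
137 = 10001001
98 = 01100010
141 = 10001101
Binary: 11010111.10001001.01100010.10001101


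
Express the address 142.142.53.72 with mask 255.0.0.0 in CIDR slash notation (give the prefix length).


Binary: 11111111.00000000.00000000.00000000
Count leading 1s
Prefix: /8


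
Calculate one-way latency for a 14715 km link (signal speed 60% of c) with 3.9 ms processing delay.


Speed = 0.6 * 3e5 km/s = 180000 km/s
Propagation delay = 14715 / 180000 = 0.0818 s = 81.75 ms
Processing delay = 3.9 ms
Total one-way latency = 85.65 ms


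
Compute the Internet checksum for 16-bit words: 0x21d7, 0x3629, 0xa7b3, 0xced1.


Sum all words (with carry folding):
+ 0x21d7 = 0x21d7
+ 0x3629 = 0x5800
+ 0xa7b3 = 0xffb3
+ 0xced1 = 0xce85
One's complement: ~0xce85
Checksum = 0x317a


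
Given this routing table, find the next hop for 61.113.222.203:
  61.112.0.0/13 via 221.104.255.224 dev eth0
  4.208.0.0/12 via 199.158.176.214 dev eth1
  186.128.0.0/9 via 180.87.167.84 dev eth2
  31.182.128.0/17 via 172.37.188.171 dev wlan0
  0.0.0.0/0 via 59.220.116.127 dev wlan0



Longest prefix match for 61.113.222.203:
  /13 61.112.0.0: MATCH
  /12 4.208.0.0: no
  /9 186.128.0.0: no
  /17 31.182.128.0: no
  /0 0.0.0.0: MATCH
Selected: next-hop 221.104.255.224 via eth0 (matched /13)


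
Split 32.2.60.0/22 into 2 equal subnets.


New prefix = 22 + 1 = 23
Each subnet has 512 addresses
  32.2.60.0/23
  32.2.62.0/23
Subnets: 32.2.60.0/23, 32.2.62.0/23


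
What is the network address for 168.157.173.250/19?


IP:   10101000.10011101.10101101.11111010
Mask: 11111111.11111111.11100000.00000000
AND operation:
Net:  10101000.10011101.10100000.00000000
Network: 168.157.160.0/19


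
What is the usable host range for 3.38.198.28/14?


Network: 3.36.0.0
Broadcast: 3.39.255.255
First usable = network + 1
Last usable = broadcast - 1
Range: 3.36.0.1 to 3.39.255.254


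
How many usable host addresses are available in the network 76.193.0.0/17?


Host bits = 32 - 17 = 15
Total addresses = 2^15 = 32768
Usable = total - 2 (network and broadcast)
Usable hosts: 32766


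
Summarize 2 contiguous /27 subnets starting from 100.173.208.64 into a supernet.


Original prefix: /27
Number of subnets: 2 = 2^1
New prefix = 27 - 1 = 26
Supernet: 100.173.208.64/26


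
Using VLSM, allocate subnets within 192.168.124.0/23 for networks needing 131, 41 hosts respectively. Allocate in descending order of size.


131 hosts -> /24 (254 usable): 192.168.124.0/24
41 hosts -> /26 (62 usable): 192.168.125.0/26
Allocation: 192.168.124.0/24 (131 hosts, 254 usable); 192.168.125.0/26 (41 hosts, 62 usable)


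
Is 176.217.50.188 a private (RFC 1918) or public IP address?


RFC 1918 private ranges:
  10.0.0.0/8 (10.0.0.0 - 10.255.255.255)
  172.16.0.0/12 (172.16.0.0 - 172.31.255.255)
  192.168.0.0/16 (192.168.0.0 - 192.168.255.255)
Public (not in any RFC 1918 range)


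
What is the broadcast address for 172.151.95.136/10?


Network: 172.128.0.0/10
Host bits = 22
Set all host bits to 1:
Broadcast: 172.191.255.255


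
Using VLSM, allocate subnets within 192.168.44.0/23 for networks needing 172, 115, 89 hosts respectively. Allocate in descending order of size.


172 hosts -> /24 (254 usable): 192.168.44.0/24
115 hosts -> /25 (126 usable): 192.168.45.0/25
89 hosts -> /25 (126 usable): 192.168.45.128/25
Allocation: 192.168.44.0/24 (172 hosts, 254 usable); 192.168.45.0/25 (115 hosts, 126 usable); 192.168.45.128/25 (89 hosts, 126 usable)


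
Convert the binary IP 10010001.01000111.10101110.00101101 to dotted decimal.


10010001 = 145
01000111 = 71
10101110 = 174
00101101 = 45
IP: 145.71.174.45


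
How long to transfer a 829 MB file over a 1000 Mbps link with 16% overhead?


Effective throughput = 1000 * (1 - 16/100) = 840 Mbps
File size in Mb = 829 * 8 = 6632 Mb
Time = 6632 / 840
Time = 7.8952 seconds


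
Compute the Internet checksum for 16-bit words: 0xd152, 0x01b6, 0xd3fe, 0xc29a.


Sum all words (with carry folding):
+ 0xd152 = 0xd152
+ 0x01b6 = 0xd308
+ 0xd3fe = 0xa707
+ 0xc29a = 0x69a2
One's complement: ~0x69a2
Checksum = 0x965d


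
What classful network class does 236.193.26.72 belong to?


First octet: 236
Binary: 11101100
1110xxxx -> Class D (224-239)
Class D (multicast), default mask N/A


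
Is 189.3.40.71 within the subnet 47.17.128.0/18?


Subnet network: 47.17.128.0
Test IP AND mask: 189.3.0.0
No, 189.3.40.71 is not in 47.17.128.0/18


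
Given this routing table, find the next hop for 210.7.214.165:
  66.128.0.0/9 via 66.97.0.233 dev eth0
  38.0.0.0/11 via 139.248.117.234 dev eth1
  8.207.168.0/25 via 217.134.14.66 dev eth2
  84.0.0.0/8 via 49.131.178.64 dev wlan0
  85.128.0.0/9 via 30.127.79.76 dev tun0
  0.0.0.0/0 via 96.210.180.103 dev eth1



Longest prefix match for 210.7.214.165:
  /9 66.128.0.0: no
  /11 38.0.0.0: no
  /25 8.207.168.0: no
  /8 84.0.0.0: no
  /9 85.128.0.0: no
  /0 0.0.0.0: MATCH
Selected: next-hop 96.210.180.103 via eth1 (matched /0)


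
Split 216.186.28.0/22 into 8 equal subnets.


New prefix = 22 + 3 = 25
Each subnet has 128 addresses
  216.186.28.0/25
  216.186.28.128/25
  216.186.29.0/25
  216.186.29.128/25
  216.186.30.0/25
  216.186.30.128/25
  216.186.31.0/25
  216.186.31.128/25
Subnets: 216.186.28.0/25, 216.186.28.128/25, 216.186.29.0/25, 216.186.29.128/25, 216.186.30.0/25, 216.186.30.128/25, 216.186.31.0/25, 216.186.31.128/25


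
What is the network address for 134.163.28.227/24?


IP:   10000110.10100011.00011100.11100011
Mask: 11111111.11111111.11111111.00000000
AND operation:
Net:  10000110.10100011.00011100.00000000
Network: 134.163.28.0/24


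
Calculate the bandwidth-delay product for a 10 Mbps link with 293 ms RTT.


BDP = bandwidth * RTT
= 10 Mbps * 293 ms
= 10 * 1e6 * 293 / 1000 bits
= 2930000 bits
= 366250 bytes
= 357.666 KB
BDP = 2930000 bits (366250 bytes)


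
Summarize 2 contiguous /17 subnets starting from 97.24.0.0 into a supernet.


Original prefix: /17
Number of subnets: 2 = 2^1
New prefix = 17 - 1 = 16
Supernet: 97.24.0.0/16


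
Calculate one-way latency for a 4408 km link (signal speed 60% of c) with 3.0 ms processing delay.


Speed = 0.6 * 3e5 km/s = 180000 km/s
Propagation delay = 4408 / 180000 = 0.0245 s = 24.4889 ms
Processing delay = 3.0 ms
Total one-way latency = 27.4889 ms


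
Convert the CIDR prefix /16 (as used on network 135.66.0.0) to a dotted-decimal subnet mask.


/16 means 16 network bits, 16 host bits
Binary: 11111111111111110000000000000000
Mask: 255.255.0.0


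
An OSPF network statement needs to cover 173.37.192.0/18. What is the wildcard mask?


Subnet mask: 255.255.192.0
Wildcard = 255.255.255.255 - subnet mask
255 - 255 = 0
255 - 255 = 0
255 - 192 = 63
255 - 0 = 255
Wildcard: 0.0.63.255


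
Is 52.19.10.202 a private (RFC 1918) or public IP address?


RFC 1918 private ranges:
  10.0.0.0/8 (10.0.0.0 - 10.255.255.255)
  172.16.0.0/12 (172.16.0.0 - 172.31.255.255)
  192.168.0.0/16 (192.168.0.0 - 192.168.255.255)
Public (not in any RFC 1918 range)


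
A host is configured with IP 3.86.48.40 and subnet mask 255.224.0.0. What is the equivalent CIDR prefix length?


Binary: 11111111.11100000.00000000.00000000
Count leading 1s
Prefix: /11


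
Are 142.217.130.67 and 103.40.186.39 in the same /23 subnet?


Mask: 255.255.254.0
142.217.130.67 AND mask = 142.217.130.0
103.40.186.39 AND mask = 103.40.186.0
No, different subnets (142.217.130.0 vs 103.40.186.0)


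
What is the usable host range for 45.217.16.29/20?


Network: 45.217.16.0
Broadcast: 45.217.31.255
First usable = network + 1
Last usable = broadcast - 1
Range: 45.217.16.1 to 45.217.31.254


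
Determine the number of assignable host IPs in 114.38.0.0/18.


Host bits = 32 - 18 = 14
Total addresses = 2^14 = 16384
Usable = total - 2 (network and broadcast)
Usable hosts: 16382


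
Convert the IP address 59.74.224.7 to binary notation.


59 = 00111011
74 = 01001010
224 = 11100000
7 = 00000111
Binary: 00111011.01001010.11100000.00000111


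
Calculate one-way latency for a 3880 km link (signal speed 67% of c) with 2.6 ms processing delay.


Speed = 0.67 * 3e5 km/s = 201000 km/s
Propagation delay = 3880 / 201000 = 0.0193 s = 19.3035 ms
Processing delay = 2.6 ms
Total one-way latency = 21.9035 ms


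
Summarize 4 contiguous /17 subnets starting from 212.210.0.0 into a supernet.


Original prefix: /17
Number of subnets: 4 = 2^2
New prefix = 17 - 2 = 15
Supernet: 212.210.0.0/15


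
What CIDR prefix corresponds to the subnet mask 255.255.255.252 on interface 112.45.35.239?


Binary: 11111111.11111111.11111111.11111100
Count leading 1s
Prefix: /30


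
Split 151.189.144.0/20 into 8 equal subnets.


New prefix = 20 + 3 = 23
Each subnet has 512 addresses
  151.189.144.0/23
  151.189.146.0/23
  151.189.148.0/23
  151.189.150.0/23
  151.189.152.0/23
  151.189.154.0/23
  151.189.156.0/23
  151.189.158.0/23
Subnets: 151.189.144.0/23, 151.189.146.0/23, 151.189.148.0/23, 151.189.150.0/23, 151.189.152.0/23, 151.189.154.0/23, 151.189.156.0/23, 151.189.158.0/23


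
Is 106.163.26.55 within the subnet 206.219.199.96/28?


Subnet network: 206.219.199.96
Test IP AND mask: 106.163.26.48
No, 106.163.26.55 is not in 206.219.199.96/28


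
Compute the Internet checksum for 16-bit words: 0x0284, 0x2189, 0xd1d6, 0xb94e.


Sum all words (with carry folding):
+ 0x0284 = 0x0284
+ 0x2189 = 0x240d
+ 0xd1d6 = 0xf5e3
+ 0xb94e = 0xaf32
One's complement: ~0xaf32
Checksum = 0x50cd


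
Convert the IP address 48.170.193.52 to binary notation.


48 = 00110000
170 = 10101010
193 = 11000001
52 = 00110100
Binary: 00110000.10101010.11000001.00110100


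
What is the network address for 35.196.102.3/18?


IP:   00100011.11000100.01100110.00000011
Mask: 11111111.11111111.11000000.00000000
AND operation:
Net:  00100011.11000100.01000000.00000000
Network: 35.196.64.0/18


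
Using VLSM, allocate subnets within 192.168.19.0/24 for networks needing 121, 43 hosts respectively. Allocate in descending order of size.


121 hosts -> /25 (126 usable): 192.168.19.0/25
43 hosts -> /26 (62 usable): 192.168.19.128/26
Allocation: 192.168.19.0/25 (121 hosts, 126 usable); 192.168.19.128/26 (43 hosts, 62 usable)


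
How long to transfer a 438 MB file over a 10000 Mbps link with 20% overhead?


Effective throughput = 10000 * (1 - 20/100) = 8000 Mbps
File size in Mb = 438 * 8 = 3504 Mb
Time = 3504 / 8000
Time = 0.438 seconds


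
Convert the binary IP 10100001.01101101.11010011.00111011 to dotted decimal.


10100001 = 161
01101101 = 109
11010011 = 211
00111011 = 59
IP: 161.109.211.59


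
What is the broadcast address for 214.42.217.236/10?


Network: 214.0.0.0/10
Host bits = 22
Set all host bits to 1:
Broadcast: 214.63.255.255


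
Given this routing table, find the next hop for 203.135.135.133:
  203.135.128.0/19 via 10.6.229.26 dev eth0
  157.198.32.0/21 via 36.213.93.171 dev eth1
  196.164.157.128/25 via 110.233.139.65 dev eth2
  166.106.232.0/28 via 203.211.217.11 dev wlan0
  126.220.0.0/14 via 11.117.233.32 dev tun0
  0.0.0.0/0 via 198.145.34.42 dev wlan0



Longest prefix match for 203.135.135.133:
  /19 203.135.128.0: MATCH
  /21 157.198.32.0: no
  /25 196.164.157.128: no
  /28 166.106.232.0: no
  /14 126.220.0.0: no
  /0 0.0.0.0: MATCH
Selected: next-hop 10.6.229.26 via eth0 (matched /19)


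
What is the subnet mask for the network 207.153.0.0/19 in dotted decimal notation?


/19 means 19 network bits, 13 host bits
Binary: 11111111111111111110000000000000
Mask: 255.255.224.0


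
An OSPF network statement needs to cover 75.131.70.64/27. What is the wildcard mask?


Subnet mask: 255.255.255.224
Wildcard = 255.255.255.255 - subnet mask
255 - 255 = 0
255 - 255 = 0
255 - 255 = 0
255 - 224 = 31
Wildcard: 0.0.0.31


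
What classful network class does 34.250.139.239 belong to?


First octet: 34
Binary: 00100010
0xxxxxxx -> Class A (1-126)
Class A, default mask 255.0.0.0 (/8)


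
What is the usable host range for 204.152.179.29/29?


Network: 204.152.179.24
Broadcast: 204.152.179.31
First usable = network + 1
Last usable = broadcast - 1
Range: 204.152.179.25 to 204.152.179.30


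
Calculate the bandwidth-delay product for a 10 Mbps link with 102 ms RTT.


BDP = bandwidth * RTT
= 10 Mbps * 102 ms
= 10 * 1e6 * 102 / 1000 bits
= 1020000 bits
= 127500 bytes
= 124.5117 KB
BDP = 1020000 bits (127500 bytes)


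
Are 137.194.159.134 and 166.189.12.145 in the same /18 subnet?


Mask: 255.255.192.0
137.194.159.134 AND mask = 137.194.128.0
166.189.12.145 AND mask = 166.189.0.0
No, different subnets (137.194.128.0 vs 166.189.0.0)


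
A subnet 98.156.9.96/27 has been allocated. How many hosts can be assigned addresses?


Host bits = 32 - 27 = 5
Total addresses = 2^5 = 32
Usable = total - 2 (network and broadcast)
Usable hosts: 30


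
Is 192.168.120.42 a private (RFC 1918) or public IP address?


RFC 1918 private ranges:
  10.0.0.0/8 (10.0.0.0 - 10.255.255.255)
  172.16.0.0/12 (172.16.0.0 - 172.31.255.255)
  192.168.0.0/16 (192.168.0.0 - 192.168.255.255)
Private (in 192.168.0.0/16)


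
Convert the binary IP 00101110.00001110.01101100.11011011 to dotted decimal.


00101110 = 46
00001110 = 14
01101100 = 108
11011011 = 219
IP: 46.14.108.219


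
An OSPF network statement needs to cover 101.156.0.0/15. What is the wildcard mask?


Subnet mask: 255.254.0.0
Wildcard = 255.255.255.255 - subnet mask
255 - 255 = 0
255 - 254 = 1
255 - 0 = 255
255 - 0 = 255
Wildcard: 0.1.255.255


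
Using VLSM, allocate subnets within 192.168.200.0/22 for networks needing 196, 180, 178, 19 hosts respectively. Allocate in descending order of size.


196 hosts -> /24 (254 usable): 192.168.200.0/24
180 hosts -> /24 (254 usable): 192.168.201.0/24
178 hosts -> /24 (254 usable): 192.168.202.0/24
19 hosts -> /27 (30 usable): 192.168.203.0/27
Allocation: 192.168.200.0/24 (196 hosts, 254 usable); 192.168.201.0/24 (180 hosts, 254 usable); 192.168.202.0/24 (178 hosts, 254 usable); 192.168.203.0/27 (19 hosts, 30 usable)


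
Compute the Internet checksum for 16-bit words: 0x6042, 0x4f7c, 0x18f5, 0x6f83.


Sum all words (with carry folding):
+ 0x6042 = 0x6042
+ 0x4f7c = 0xafbe
+ 0x18f5 = 0xc8b3
+ 0x6f83 = 0x3837
One's complement: ~0x3837
Checksum = 0xc7c8


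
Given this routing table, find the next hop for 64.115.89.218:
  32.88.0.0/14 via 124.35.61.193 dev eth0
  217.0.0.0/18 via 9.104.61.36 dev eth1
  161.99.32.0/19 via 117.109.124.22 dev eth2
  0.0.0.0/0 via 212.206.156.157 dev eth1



Longest prefix match for 64.115.89.218:
  /14 32.88.0.0: no
  /18 217.0.0.0: no
  /19 161.99.32.0: no
  /0 0.0.0.0: MATCH
Selected: next-hop 212.206.156.157 via eth1 (matched /0)


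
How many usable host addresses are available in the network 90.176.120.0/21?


Host bits = 32 - 21 = 11
Total addresses = 2^11 = 2048
Usable = total - 2 (network and broadcast)
Usable hosts: 2046


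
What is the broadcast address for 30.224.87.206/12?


Network: 30.224.0.0/12
Host bits = 20
Set all host bits to 1:
Broadcast: 30.239.255.255


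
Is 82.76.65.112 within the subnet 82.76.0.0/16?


Subnet network: 82.76.0.0
Test IP AND mask: 82.76.0.0
Yes, 82.76.65.112 is in 82.76.0.0/16


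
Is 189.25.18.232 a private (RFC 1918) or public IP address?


RFC 1918 private ranges:
  10.0.0.0/8 (10.0.0.0 - 10.255.255.255)
  172.16.0.0/12 (172.16.0.0 - 172.31.255.255)
  192.168.0.0/16 (192.168.0.0 - 192.168.255.255)
Public (not in any RFC 1918 range)


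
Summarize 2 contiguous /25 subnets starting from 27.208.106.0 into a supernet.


Original prefix: /25
Number of subnets: 2 = 2^1
New prefix = 25 - 1 = 24
Supernet: 27.208.106.0/24


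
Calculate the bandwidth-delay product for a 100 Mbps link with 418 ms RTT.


BDP = bandwidth * RTT
= 100 Mbps * 418 ms
= 100 * 1e6 * 418 / 1000 bits
= 41800000 bits
= 5225000 bytes
= 5102.5391 KB
BDP = 41800000 bits (5225000 bytes)


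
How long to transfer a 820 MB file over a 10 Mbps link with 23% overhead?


Effective throughput = 10 * (1 - 23/100) = 7.7 Mbps
File size in Mb = 820 * 8 = 6560 Mb
Time = 6560 / 7.7
Time = 851.9481 seconds


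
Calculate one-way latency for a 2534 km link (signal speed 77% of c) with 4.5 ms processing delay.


Speed = 0.77 * 3e5 km/s = 231000 km/s
Propagation delay = 2534 / 231000 = 0.011 s = 10.9697 ms
Processing delay = 4.5 ms
Total one-way latency = 15.4697 ms


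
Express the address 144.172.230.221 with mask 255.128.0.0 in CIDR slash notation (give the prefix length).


Binary: 11111111.10000000.00000000.00000000
Count leading 1s
Prefix: /9


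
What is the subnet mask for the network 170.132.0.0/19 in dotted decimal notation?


/19 means 19 network bits, 13 host bits
Binary: 11111111111111111110000000000000
Mask: 255.255.224.0


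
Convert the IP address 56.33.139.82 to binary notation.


56 = 00111000
33 = 00100001
139 = 10001011
82 = 01010010
Binary: 00111000.00100001.10001011.01010010


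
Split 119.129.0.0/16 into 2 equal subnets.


New prefix = 16 + 1 = 17
Each subnet has 32768 addresses
  119.129.0.0/17
  119.129.128.0/17
Subnets: 119.129.0.0/17, 119.129.128.0/17


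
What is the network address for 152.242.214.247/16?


IP:   10011000.11110010.11010110.11110111
Mask: 11111111.11111111.00000000.00000000
AND operation:
Net:  10011000.11110010.00000000.00000000
Network: 152.242.0.0/16


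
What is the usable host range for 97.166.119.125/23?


Network: 97.166.118.0
Broadcast: 97.166.119.255
First usable = network + 1
Last usable = broadcast - 1
Range: 97.166.118.1 to 97.166.119.254


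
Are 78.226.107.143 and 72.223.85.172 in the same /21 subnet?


Mask: 255.255.248.0
78.226.107.143 AND mask = 78.226.104.0
72.223.85.172 AND mask = 72.223.80.0
No, different subnets (78.226.104.0 vs 72.223.80.0)


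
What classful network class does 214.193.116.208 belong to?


First octet: 214
Binary: 11010110
110xxxxx -> Class C (192-223)
Class C, default mask 255.255.255.0 (/24)


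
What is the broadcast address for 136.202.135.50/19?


Network: 136.202.128.0/19
Host bits = 13
Set all host bits to 1:
Broadcast: 136.202.159.255


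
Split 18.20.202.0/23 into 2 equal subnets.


New prefix = 23 + 1 = 24
Each subnet has 256 addresses
  18.20.202.0/24
  18.20.203.0/24
Subnets: 18.20.202.0/24, 18.20.203.0/24


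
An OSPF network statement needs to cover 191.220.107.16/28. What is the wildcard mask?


Subnet mask: 255.255.255.240
Wildcard = 255.255.255.255 - subnet mask
255 - 255 = 0
255 - 255 = 0
255 - 255 = 0
255 - 240 = 15
Wildcard: 0.0.0.15


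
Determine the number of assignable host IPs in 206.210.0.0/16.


Host bits = 32 - 16 = 16
Total addresses = 2^16 = 65536
Usable = total - 2 (network and broadcast)
Usable hosts: 65534


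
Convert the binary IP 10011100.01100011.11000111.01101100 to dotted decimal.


10011100 = 156
01100011 = 99
11000111 = 199
01101100 = 108
IP: 156.99.199.108


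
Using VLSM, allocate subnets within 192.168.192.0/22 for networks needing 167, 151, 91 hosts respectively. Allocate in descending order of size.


167 hosts -> /24 (254 usable): 192.168.192.0/24
151 hosts -> /24 (254 usable): 192.168.193.0/24
91 hosts -> /25 (126 usable): 192.168.194.0/25
Allocation: 192.168.192.0/24 (167 hosts, 254 usable); 192.168.193.0/24 (151 hosts, 254 usable); 192.168.194.0/25 (91 hosts, 126 usable)


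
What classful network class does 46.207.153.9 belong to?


First octet: 46
Binary: 00101110
0xxxxxxx -> Class A (1-126)
Class A, default mask 255.0.0.0 (/8)


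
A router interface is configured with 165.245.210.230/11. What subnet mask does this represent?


/11 means 11 network bits, 21 host bits
Binary: 11111111111000000000000000000000
Mask: 255.224.0.0


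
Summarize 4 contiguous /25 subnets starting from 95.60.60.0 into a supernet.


Original prefix: /25
Number of subnets: 4 = 2^2
New prefix = 25 - 2 = 23
Supernet: 95.60.60.0/23


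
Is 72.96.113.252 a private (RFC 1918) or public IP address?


RFC 1918 private ranges:
  10.0.0.0/8 (10.0.0.0 - 10.255.255.255)
  172.16.0.0/12 (172.16.0.0 - 172.31.255.255)
  192.168.0.0/16 (192.168.0.0 - 192.168.255.255)
Public (not in any RFC 1918 range)


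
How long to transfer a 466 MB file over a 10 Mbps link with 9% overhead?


Effective throughput = 10 * (1 - 9/100) = 9.1 Mbps
File size in Mb = 466 * 8 = 3728 Mb
Time = 3728 / 9.1
Time = 409.6703 seconds


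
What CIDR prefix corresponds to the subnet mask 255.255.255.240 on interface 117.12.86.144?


Binary: 11111111.11111111.11111111.11110000
Count leading 1s
Prefix: /28


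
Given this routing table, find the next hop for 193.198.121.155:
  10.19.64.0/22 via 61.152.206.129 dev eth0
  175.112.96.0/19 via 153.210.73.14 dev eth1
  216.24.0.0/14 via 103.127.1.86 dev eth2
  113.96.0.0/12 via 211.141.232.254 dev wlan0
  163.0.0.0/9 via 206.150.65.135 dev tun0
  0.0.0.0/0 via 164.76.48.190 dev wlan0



Longest prefix match for 193.198.121.155:
  /22 10.19.64.0: no
  /19 175.112.96.0: no
  /14 216.24.0.0: no
  /12 113.96.0.0: no
  /9 163.0.0.0: no
  /0 0.0.0.0: MATCH
Selected: next-hop 164.76.48.190 via wlan0 (matched /0)


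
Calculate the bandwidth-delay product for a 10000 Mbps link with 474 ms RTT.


BDP = bandwidth * RTT
= 10000 Mbps * 474 ms
= 10000 * 1e6 * 474 / 1000 bits
= 4740000000 bits
= 592500000 bytes
= 578613.2812 KB
BDP = 4740000000 bits (592500000 bytes)


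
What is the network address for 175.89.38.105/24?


IP:   10101111.01011001.00100110.01101001
Mask: 11111111.11111111.11111111.00000000
AND operation:
Net:  10101111.01011001.00100110.00000000
Network: 175.89.38.0/24


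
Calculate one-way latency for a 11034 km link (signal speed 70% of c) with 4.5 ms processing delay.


Speed = 0.7 * 3e5 km/s = 210000 km/s
Propagation delay = 11034 / 210000 = 0.0525 s = 52.5429 ms
Processing delay = 4.5 ms
Total one-way latency = 57.0429 ms


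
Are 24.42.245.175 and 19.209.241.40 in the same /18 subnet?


Mask: 255.255.192.0
24.42.245.175 AND mask = 24.42.192.0
19.209.241.40 AND mask = 19.209.192.0
No, different subnets (24.42.192.0 vs 19.209.192.0)


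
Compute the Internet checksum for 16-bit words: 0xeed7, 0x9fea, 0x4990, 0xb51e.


Sum all words (with carry folding):
+ 0xeed7 = 0xeed7
+ 0x9fea = 0x8ec2
+ 0x4990 = 0xd852
+ 0xb51e = 0x8d71
One's complement: ~0x8d71
Checksum = 0x728e


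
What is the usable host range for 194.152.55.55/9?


Network: 194.128.0.0
Broadcast: 194.255.255.255
First usable = network + 1
Last usable = broadcast - 1
Range: 194.128.0.1 to 194.255.255.254


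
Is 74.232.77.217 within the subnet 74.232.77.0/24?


Subnet network: 74.232.77.0
Test IP AND mask: 74.232.77.0
Yes, 74.232.77.217 is in 74.232.77.0/24


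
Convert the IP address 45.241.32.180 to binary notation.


45 = 00101101
241 = 11110001
32 = 00100000
180 = 10110100
Binary: 00101101.11110001.00100000.10110100


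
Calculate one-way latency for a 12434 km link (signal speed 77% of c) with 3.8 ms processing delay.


Speed = 0.77 * 3e5 km/s = 231000 km/s
Propagation delay = 12434 / 231000 = 0.0538 s = 53.8268 ms
Processing delay = 3.8 ms
Total one-way latency = 57.6268 ms


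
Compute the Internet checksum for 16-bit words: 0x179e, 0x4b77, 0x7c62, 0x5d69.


Sum all words (with carry folding):
+ 0x179e = 0x179e
+ 0x4b77 = 0x6315
+ 0x7c62 = 0xdf77
+ 0x5d69 = 0x3ce1
One's complement: ~0x3ce1
Checksum = 0xc31e


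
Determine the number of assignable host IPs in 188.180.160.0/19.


Host bits = 32 - 19 = 13
Total addresses = 2^13 = 8192
Usable = total - 2 (network and broadcast)
Usable hosts: 8190


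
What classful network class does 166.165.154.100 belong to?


First octet: 166
Binary: 10100110
10xxxxxx -> Class B (128-191)
Class B, default mask 255.255.0.0 (/16)


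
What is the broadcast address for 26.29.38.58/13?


Network: 26.24.0.0/13
Host bits = 19
Set all host bits to 1:
Broadcast: 26.31.255.255


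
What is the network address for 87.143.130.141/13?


IP:   01010111.10001111.10000010.10001101
Mask: 11111111.11111000.00000000.00000000
AND operation:
Net:  01010111.10001000.00000000.00000000
Network: 87.136.0.0/13


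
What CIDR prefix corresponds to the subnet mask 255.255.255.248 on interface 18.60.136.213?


Binary: 11111111.11111111.11111111.11111000
Count leading 1s
Prefix: /29


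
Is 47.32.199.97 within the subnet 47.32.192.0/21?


Subnet network: 47.32.192.0
Test IP AND mask: 47.32.192.0
Yes, 47.32.199.97 is in 47.32.192.0/21


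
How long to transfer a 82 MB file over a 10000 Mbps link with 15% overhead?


Effective throughput = 10000 * (1 - 15/100) = 8500 Mbps
File size in Mb = 82 * 8 = 656 Mb
Time = 656 / 8500
Time = 0.0772 seconds


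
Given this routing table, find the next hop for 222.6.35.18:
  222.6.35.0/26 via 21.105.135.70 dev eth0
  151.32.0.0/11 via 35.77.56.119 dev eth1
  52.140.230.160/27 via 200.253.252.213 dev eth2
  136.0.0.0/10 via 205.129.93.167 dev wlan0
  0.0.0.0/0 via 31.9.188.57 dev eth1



Longest prefix match for 222.6.35.18:
  /26 222.6.35.0: MATCH
  /11 151.32.0.0: no
  /27 52.140.230.160: no
  /10 136.0.0.0: no
  /0 0.0.0.0: MATCH
Selected: next-hop 21.105.135.70 via eth0 (matched /26)


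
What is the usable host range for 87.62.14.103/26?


Network: 87.62.14.64
Broadcast: 87.62.14.127
First usable = network + 1
Last usable = broadcast - 1
Range: 87.62.14.65 to 87.62.14.126


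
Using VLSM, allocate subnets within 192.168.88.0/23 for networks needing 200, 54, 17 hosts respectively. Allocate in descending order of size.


200 hosts -> /24 (254 usable): 192.168.88.0/24
54 hosts -> /26 (62 usable): 192.168.89.0/26
17 hosts -> /27 (30 usable): 192.168.89.64/27
Allocation: 192.168.88.0/24 (200 hosts, 254 usable); 192.168.89.0/26 (54 hosts, 62 usable); 192.168.89.64/27 (17 hosts, 30 usable)


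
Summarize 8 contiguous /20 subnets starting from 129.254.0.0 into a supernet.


Original prefix: /20
Number of subnets: 8 = 2^3
New prefix = 20 - 3 = 17
Supernet: 129.254.0.0/17


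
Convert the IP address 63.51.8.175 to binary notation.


63 = 00111111
51 = 00110011
8 = 00001000
175 = 10101111
Binary: 00111111.00110011.00001000.10101111


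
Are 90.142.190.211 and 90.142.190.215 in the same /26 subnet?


Mask: 255.255.255.192
90.142.190.211 AND mask = 90.142.190.192
90.142.190.215 AND mask = 90.142.190.192
Yes, same subnet (90.142.190.192)


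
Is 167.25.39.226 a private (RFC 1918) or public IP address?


RFC 1918 private ranges:
  10.0.0.0/8 (10.0.0.0 - 10.255.255.255)
  172.16.0.0/12 (172.16.0.0 - 172.31.255.255)
  192.168.0.0/16 (192.168.0.0 - 192.168.255.255)
Public (not in any RFC 1918 range)


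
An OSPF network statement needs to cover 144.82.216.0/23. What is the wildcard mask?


Subnet mask: 255.255.254.0
Wildcard = 255.255.255.255 - subnet mask
255 - 255 = 0
255 - 255 = 0
255 - 254 = 1
255 - 0 = 255
Wildcard: 0.0.1.255


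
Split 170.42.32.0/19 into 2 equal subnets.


New prefix = 19 + 1 = 20
Each subnet has 4096 addresses
  170.42.32.0/20
  170.42.48.0/20
Subnets: 170.42.32.0/20, 170.42.48.0/20


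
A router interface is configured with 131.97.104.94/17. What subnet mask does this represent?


/17 means 17 network bits, 15 host bits
Binary: 11111111111111111000000000000000
Mask: 255.255.128.0


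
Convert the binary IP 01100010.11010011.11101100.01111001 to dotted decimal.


01100010 = 98
11010011 = 211
11101100 = 236
01111001 = 121
IP: 98.211.236.121


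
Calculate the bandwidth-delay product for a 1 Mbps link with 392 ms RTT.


BDP = bandwidth * RTT
= 1 Mbps * 392 ms
= 1 * 1e6 * 392 / 1000 bits
= 392000 bits
= 49000 bytes
= 47.8516 KB
BDP = 392000 bits (49000 bytes)


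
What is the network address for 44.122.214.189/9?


IP:   00101100.01111010.11010110.10111101
Mask: 11111111.10000000.00000000.00000000
AND operation:
Net:  00101100.00000000.00000000.00000000
Network: 44.0.0.0/9


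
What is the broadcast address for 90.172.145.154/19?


Network: 90.172.128.0/19
Host bits = 13
Set all host bits to 1:
Broadcast: 90.172.159.255


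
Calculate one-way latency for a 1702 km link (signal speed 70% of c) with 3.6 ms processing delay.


Speed = 0.7 * 3e5 km/s = 210000 km/s
Propagation delay = 1702 / 210000 = 0.0081 s = 8.1048 ms
Processing delay = 3.6 ms
Total one-way latency = 11.7048 ms


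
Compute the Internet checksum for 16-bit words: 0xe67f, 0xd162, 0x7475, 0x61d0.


Sum all words (with carry folding):
+ 0xe67f = 0xe67f
+ 0xd162 = 0xb7e2
+ 0x7475 = 0x2c58
+ 0x61d0 = 0x8e28
One's complement: ~0x8e28
Checksum = 0x71d7


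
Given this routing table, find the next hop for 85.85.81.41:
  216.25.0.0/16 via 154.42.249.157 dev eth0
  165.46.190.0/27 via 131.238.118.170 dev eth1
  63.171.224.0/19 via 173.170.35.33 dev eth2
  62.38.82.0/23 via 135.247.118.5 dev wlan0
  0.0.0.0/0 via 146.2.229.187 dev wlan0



Longest prefix match for 85.85.81.41:
  /16 216.25.0.0: no
  /27 165.46.190.0: no
  /19 63.171.224.0: no
  /23 62.38.82.0: no
  /0 0.0.0.0: MATCH
Selected: next-hop 146.2.229.187 via wlan0 (matched /0)


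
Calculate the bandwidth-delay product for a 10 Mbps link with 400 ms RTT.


BDP = bandwidth * RTT
= 10 Mbps * 400 ms
= 10 * 1e6 * 400 / 1000 bits
= 4000000 bits
= 500000 bytes
= 488.2812 KB
BDP = 4000000 bits (500000 bytes)


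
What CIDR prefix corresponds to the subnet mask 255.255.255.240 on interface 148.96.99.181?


Binary: 11111111.11111111.11111111.11110000
Count leading 1s
Prefix: /28


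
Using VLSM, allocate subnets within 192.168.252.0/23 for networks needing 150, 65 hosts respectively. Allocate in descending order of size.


150 hosts -> /24 (254 usable): 192.168.252.0/24
65 hosts -> /25 (126 usable): 192.168.253.0/25
Allocation: 192.168.252.0/24 (150 hosts, 254 usable); 192.168.253.0/25 (65 hosts, 126 usable)


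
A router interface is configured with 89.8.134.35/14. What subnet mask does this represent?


/14 means 14 network bits, 18 host bits
Binary: 11111111111111000000000000000000
Mask: 255.252.0.0


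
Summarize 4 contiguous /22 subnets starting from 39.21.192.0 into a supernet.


Original prefix: /22
Number of subnets: 4 = 2^2
New prefix = 22 - 2 = 20
Supernet: 39.21.192.0/20
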